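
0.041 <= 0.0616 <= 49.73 True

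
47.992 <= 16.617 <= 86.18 False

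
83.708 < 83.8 True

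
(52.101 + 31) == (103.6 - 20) False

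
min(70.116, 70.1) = 70.1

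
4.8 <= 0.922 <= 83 False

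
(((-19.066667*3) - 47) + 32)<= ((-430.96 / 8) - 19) False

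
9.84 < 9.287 False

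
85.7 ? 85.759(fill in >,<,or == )<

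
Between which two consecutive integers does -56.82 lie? -57 and -56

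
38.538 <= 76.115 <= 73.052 False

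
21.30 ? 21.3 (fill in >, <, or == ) ==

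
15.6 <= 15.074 False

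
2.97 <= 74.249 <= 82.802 True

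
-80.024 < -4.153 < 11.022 True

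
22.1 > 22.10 False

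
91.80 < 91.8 False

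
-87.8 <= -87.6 True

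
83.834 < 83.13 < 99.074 False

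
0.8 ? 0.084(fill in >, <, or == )>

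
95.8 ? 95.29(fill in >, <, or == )>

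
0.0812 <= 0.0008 False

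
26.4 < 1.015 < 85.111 False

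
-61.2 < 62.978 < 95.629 True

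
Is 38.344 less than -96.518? No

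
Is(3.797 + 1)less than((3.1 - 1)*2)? No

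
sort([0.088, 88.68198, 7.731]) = [0.088, 7.731, 88.68198]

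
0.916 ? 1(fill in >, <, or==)<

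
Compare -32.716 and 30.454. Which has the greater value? 30.454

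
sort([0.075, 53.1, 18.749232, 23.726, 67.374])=[0.075, 18.749232, 23.726, 53.1, 67.374]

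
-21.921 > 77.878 False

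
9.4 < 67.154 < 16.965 False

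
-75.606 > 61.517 False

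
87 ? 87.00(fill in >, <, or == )==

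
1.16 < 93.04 True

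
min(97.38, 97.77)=97.38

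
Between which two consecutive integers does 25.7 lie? 25 and 26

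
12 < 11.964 False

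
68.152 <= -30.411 False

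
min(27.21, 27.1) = 27.1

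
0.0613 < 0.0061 False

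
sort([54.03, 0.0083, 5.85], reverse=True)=[54.03, 5.85, 0.0083]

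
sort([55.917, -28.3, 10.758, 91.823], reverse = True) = [91.823, 55.917, 10.758, -28.3]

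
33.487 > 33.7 False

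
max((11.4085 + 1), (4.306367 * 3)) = 12.919101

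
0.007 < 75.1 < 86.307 True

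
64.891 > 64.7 True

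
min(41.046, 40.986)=40.986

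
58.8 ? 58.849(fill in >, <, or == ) <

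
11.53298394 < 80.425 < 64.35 False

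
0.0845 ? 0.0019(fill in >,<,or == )>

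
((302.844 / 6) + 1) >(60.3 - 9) True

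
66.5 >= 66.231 True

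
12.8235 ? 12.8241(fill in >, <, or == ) <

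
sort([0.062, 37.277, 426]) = [0.062, 37.277, 426]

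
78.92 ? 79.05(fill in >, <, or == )<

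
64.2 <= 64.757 True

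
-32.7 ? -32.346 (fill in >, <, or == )<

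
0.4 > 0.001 True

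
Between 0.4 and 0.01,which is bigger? 0.4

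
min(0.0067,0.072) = 0.0067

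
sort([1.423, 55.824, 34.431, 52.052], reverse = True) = [55.824, 52.052, 34.431, 1.423]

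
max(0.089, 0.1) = 0.1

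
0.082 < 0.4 True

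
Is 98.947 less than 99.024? Yes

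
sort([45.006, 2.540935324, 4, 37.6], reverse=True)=[45.006, 37.6, 4, 2.540935324]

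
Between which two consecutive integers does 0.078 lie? 0 and 1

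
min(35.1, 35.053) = 35.053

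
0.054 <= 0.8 True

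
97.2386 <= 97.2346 False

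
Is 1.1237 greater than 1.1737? No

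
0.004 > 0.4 False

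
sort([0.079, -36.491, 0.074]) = [-36.491, 0.074, 0.079]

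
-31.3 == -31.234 False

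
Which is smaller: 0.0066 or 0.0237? 0.0066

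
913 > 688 True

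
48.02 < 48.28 True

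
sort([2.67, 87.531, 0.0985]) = [0.0985, 2.67, 87.531]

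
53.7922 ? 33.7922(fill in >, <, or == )>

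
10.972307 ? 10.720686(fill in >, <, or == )>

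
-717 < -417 True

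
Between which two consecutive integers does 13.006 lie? 13 and 14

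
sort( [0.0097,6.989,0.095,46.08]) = [0.0097,0.095,6.989,46.08]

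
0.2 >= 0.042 True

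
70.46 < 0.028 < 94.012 False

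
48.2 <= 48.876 True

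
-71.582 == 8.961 False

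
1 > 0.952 True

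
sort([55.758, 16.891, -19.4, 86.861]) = [-19.4, 16.891, 55.758, 86.861]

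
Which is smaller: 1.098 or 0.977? 0.977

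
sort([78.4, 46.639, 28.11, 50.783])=[28.11, 46.639, 50.783, 78.4]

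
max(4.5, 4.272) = 4.5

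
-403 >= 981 False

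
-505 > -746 True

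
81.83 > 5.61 True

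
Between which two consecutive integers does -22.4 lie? -23 and -22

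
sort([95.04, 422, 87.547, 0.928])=[0.928, 87.547, 95.04, 422]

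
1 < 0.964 False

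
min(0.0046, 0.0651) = 0.0046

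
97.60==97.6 True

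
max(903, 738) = 903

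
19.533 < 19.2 False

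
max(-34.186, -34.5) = -34.186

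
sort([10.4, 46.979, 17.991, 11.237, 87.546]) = [10.4, 11.237, 17.991, 46.979, 87.546]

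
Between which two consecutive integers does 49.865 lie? 49 and 50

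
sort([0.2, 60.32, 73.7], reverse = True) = [73.7, 60.32, 0.2]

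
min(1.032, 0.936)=0.936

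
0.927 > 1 False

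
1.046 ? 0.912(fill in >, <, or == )>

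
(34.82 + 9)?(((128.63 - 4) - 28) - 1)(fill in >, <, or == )<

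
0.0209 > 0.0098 True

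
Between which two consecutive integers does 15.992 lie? 15 and 16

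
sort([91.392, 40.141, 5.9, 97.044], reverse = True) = [97.044, 91.392, 40.141, 5.9]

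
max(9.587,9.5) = 9.587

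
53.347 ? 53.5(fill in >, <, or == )<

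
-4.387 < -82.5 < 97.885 False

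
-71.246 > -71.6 True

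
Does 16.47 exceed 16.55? No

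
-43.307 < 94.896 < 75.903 False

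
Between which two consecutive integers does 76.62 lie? 76 and 77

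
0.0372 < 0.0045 False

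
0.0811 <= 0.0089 False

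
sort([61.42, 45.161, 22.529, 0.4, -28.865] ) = [-28.865, 0.4, 22.529, 45.161, 61.42]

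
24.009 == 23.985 False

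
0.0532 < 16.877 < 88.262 True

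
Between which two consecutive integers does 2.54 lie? 2 and 3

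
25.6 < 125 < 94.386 False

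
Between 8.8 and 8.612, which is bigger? 8.8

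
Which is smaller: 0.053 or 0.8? 0.053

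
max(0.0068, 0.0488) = 0.0488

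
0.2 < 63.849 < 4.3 False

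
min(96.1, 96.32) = 96.1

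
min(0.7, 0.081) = 0.081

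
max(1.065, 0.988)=1.065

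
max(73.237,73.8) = 73.8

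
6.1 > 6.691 False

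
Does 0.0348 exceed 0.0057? Yes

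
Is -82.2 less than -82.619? No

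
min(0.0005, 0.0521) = 0.0005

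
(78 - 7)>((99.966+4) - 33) True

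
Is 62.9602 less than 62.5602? No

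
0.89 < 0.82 False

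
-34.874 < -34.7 True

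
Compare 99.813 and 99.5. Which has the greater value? 99.813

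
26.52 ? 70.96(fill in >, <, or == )<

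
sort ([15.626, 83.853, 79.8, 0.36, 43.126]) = [0.36, 15.626, 43.126, 79.8, 83.853]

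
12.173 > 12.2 False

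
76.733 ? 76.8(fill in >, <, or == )<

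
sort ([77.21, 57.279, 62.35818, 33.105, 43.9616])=[33.105, 43.9616, 57.279, 62.35818, 77.21]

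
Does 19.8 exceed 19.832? No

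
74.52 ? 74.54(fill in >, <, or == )<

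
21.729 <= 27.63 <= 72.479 True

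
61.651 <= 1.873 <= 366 False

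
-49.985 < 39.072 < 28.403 False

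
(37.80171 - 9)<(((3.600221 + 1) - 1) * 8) True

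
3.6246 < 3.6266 True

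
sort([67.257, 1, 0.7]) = [0.7, 1, 67.257]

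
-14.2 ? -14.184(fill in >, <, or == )<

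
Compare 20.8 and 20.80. They are equal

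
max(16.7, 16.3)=16.7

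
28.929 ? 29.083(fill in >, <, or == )<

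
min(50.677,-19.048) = -19.048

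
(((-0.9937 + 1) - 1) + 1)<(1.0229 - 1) True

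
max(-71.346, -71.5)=-71.346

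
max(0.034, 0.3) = 0.3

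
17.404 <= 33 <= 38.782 True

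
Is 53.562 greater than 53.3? Yes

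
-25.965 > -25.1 False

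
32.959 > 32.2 True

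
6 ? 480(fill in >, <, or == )<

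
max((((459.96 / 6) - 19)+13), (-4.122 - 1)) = 70.66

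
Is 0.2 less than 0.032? No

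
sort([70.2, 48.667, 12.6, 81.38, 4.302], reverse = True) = [81.38, 70.2, 48.667, 12.6, 4.302]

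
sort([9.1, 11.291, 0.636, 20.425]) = [0.636, 9.1, 11.291, 20.425]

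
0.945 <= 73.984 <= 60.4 False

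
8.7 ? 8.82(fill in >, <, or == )<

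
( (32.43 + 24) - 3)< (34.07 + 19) False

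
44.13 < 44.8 True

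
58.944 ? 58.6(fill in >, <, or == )>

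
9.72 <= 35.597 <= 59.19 True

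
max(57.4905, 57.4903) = 57.4905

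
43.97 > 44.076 False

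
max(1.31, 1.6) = 1.6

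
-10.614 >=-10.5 False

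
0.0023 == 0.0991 False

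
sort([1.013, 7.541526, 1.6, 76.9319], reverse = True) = [76.9319, 7.541526, 1.6, 1.013]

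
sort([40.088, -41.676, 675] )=[-41.676, 40.088, 675]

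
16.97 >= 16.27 True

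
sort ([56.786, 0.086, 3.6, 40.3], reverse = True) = [56.786, 40.3, 3.6, 0.086]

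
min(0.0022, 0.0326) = 0.0022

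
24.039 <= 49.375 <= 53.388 True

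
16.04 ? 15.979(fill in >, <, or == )>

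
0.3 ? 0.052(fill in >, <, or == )>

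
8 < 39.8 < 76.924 True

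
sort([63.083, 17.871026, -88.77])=[-88.77, 17.871026, 63.083]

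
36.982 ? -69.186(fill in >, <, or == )>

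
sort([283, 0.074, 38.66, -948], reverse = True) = [283, 38.66, 0.074, -948]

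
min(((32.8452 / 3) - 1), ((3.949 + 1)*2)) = 9.898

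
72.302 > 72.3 True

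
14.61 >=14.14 True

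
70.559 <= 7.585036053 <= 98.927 False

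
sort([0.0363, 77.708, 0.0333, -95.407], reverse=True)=[77.708, 0.0363, 0.0333, -95.407]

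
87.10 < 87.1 False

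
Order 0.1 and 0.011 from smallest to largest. 0.011,0.1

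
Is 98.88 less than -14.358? No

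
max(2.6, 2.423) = 2.6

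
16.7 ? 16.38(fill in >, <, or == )>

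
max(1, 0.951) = 1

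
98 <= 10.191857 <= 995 False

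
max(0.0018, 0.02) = 0.02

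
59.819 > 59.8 True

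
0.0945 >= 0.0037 True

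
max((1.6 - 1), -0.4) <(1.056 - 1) False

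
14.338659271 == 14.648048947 False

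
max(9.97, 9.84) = 9.97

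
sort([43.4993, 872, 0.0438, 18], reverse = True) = [872, 43.4993, 18, 0.0438]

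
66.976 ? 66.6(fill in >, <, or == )>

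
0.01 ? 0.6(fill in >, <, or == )<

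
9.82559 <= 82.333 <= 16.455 False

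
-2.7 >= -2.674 False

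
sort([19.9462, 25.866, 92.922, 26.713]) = [19.9462, 25.866, 26.713, 92.922]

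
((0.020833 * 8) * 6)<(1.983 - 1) False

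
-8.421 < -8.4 True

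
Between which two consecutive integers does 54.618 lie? 54 and 55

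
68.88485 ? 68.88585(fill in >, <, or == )<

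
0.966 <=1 True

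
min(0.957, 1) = 0.957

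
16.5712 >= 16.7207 False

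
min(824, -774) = -774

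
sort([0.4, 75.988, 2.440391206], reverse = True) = [75.988, 2.440391206, 0.4]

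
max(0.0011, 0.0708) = 0.0708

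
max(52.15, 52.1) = 52.15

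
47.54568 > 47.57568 False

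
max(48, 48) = 48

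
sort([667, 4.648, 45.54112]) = [4.648, 45.54112, 667]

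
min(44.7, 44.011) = 44.011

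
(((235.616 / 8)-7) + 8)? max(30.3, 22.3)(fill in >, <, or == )>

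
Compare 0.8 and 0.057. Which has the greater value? 0.8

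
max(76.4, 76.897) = 76.897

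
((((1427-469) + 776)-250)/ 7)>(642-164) False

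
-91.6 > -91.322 False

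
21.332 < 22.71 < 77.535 True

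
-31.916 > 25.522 False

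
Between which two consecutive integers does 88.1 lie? 88 and 89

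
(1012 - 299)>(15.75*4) True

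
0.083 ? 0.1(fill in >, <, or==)<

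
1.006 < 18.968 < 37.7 True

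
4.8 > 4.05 True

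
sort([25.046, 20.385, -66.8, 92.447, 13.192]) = [-66.8, 13.192, 20.385, 25.046, 92.447]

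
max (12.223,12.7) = 12.7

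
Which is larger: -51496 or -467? -467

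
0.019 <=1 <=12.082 True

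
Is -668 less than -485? Yes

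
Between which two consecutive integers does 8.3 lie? 8 and 9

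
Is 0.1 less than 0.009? No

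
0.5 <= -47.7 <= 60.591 False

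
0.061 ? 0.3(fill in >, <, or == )<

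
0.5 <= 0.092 False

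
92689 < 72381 False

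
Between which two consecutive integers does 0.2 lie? 0 and 1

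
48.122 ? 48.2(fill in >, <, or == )<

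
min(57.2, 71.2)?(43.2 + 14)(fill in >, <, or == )==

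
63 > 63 False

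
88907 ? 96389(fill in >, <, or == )<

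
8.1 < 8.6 True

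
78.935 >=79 False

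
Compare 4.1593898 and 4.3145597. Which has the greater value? 4.3145597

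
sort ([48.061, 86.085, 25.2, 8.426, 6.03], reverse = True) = [86.085, 48.061, 25.2, 8.426, 6.03]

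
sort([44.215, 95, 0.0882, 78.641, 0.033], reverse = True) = [95, 78.641, 44.215, 0.0882, 0.033]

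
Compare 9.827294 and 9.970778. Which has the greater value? 9.970778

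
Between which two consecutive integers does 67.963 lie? 67 and 68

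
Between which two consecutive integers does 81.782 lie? 81 and 82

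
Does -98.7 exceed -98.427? No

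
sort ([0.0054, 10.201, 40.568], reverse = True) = [40.568, 10.201, 0.0054]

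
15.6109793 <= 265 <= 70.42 False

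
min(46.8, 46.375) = 46.375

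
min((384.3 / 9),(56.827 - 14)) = 42.7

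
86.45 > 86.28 True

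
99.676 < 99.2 False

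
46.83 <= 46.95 True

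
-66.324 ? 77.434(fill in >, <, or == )<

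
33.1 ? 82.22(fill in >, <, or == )<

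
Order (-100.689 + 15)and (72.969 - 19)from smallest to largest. (-100.689 + 15), (72.969 - 19)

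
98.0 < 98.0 False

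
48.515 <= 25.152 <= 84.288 False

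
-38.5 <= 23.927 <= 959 True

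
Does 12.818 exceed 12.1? Yes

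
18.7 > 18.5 True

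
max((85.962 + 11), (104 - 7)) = 97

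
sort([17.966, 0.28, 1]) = [0.28, 1, 17.966]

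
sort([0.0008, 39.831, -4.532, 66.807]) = [-4.532, 0.0008, 39.831, 66.807]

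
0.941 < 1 True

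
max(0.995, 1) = 1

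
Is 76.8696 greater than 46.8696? Yes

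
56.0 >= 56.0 True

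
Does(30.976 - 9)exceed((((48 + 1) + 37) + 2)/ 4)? No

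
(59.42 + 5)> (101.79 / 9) True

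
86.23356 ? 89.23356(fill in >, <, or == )<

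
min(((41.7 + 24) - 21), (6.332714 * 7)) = 44.328998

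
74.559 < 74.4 False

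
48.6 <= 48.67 True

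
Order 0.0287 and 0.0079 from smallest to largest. 0.0079, 0.0287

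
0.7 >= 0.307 True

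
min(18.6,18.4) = 18.4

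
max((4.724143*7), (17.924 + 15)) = 33.069001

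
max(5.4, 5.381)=5.4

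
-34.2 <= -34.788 False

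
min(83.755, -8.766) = -8.766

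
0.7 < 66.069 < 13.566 False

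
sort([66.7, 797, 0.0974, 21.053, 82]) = [0.0974, 21.053, 66.7, 82, 797]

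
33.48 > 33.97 False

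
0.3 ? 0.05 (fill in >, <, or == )>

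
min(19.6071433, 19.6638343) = 19.6071433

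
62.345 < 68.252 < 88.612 True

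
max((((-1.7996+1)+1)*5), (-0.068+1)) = 1.002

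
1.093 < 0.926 False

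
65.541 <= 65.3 False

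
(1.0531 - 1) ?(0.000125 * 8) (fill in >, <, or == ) >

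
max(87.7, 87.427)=87.7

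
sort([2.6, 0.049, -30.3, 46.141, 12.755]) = [-30.3, 0.049, 2.6, 12.755, 46.141]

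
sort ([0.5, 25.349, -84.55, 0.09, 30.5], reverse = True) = [30.5, 25.349, 0.5, 0.09, -84.55]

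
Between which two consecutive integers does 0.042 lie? 0 and 1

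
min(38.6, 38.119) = 38.119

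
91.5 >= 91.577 False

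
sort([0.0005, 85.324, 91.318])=[0.0005, 85.324, 91.318]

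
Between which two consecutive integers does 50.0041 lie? 50 and 51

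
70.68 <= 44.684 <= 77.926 False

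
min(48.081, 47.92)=47.92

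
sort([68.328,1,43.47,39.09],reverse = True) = [68.328,43.47,39.09,1]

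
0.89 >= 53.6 False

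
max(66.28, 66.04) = 66.28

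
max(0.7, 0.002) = 0.7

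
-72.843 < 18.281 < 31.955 True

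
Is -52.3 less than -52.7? No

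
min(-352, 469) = -352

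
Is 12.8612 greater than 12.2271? Yes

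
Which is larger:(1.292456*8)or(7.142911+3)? (1.292456*8)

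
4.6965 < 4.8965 True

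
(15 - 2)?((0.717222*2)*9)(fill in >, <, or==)>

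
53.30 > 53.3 False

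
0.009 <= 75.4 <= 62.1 False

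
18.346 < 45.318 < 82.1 True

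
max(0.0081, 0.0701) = 0.0701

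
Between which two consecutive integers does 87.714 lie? 87 and 88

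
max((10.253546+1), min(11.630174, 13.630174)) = 11.630174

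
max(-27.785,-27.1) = -27.1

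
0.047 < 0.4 True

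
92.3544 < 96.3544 True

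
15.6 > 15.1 True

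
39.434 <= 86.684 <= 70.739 False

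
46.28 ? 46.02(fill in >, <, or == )>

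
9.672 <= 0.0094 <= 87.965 False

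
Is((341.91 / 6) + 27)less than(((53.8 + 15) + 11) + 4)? No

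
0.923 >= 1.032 False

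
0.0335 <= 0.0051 False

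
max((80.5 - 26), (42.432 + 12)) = 54.5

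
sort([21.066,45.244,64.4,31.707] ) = [21.066,31.707,45.244,64.4]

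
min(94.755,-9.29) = -9.29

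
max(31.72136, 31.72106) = 31.72136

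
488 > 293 True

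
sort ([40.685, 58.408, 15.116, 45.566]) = [15.116, 40.685, 45.566, 58.408]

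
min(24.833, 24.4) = 24.4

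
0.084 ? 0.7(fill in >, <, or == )<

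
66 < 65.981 False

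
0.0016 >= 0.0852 False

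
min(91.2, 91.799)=91.2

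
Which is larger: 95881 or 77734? 95881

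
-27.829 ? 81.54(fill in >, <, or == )<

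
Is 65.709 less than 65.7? No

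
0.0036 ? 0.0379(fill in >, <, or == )<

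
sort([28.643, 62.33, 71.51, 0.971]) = [0.971, 28.643, 62.33, 71.51]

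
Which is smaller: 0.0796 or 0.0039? 0.0039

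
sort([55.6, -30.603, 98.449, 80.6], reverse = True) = [98.449, 80.6, 55.6, -30.603]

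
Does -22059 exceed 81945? No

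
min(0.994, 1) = 0.994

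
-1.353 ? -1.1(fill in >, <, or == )<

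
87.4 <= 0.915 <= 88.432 False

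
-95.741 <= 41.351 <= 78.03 True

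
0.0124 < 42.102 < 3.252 False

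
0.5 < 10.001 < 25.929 True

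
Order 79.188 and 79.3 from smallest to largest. 79.188, 79.3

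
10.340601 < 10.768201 True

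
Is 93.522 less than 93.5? No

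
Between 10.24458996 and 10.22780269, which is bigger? 10.24458996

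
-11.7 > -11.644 False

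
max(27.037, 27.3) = 27.3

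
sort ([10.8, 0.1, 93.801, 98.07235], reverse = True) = [98.07235, 93.801, 10.8, 0.1]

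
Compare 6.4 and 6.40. They are equal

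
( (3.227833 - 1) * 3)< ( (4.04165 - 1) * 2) False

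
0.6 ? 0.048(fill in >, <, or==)>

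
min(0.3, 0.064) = 0.064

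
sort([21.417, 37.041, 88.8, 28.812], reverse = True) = [88.8, 37.041, 28.812, 21.417]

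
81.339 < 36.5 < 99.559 False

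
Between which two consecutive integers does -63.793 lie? -64 and -63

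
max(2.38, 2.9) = 2.9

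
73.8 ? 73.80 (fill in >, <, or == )==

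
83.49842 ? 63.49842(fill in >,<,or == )>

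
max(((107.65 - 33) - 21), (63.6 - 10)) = 53.65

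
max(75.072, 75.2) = 75.2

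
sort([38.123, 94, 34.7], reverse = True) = [94, 38.123, 34.7]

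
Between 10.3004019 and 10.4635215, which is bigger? 10.4635215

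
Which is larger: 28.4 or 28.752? 28.752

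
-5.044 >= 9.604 False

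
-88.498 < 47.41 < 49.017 True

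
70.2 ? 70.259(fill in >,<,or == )<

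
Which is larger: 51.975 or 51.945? 51.975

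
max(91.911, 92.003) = 92.003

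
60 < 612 True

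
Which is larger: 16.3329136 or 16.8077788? 16.8077788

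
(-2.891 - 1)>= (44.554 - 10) False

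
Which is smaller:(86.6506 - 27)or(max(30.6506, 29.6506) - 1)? (max(30.6506, 29.6506) - 1)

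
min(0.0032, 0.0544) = 0.0032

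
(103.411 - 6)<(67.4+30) False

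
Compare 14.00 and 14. They are equal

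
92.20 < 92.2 False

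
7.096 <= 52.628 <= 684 True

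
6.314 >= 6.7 False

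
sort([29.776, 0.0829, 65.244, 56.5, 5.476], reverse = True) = [65.244, 56.5, 29.776, 5.476, 0.0829]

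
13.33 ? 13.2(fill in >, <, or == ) >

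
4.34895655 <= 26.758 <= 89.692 True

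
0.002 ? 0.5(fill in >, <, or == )<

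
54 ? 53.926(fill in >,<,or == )>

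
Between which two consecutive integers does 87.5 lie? 87 and 88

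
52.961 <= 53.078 True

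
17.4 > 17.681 False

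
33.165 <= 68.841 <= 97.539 True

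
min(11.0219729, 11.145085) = 11.0219729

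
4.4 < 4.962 True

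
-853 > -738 False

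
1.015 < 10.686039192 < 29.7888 True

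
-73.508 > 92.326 False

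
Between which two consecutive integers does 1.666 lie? 1 and 2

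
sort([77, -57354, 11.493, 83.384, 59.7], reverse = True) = [83.384, 77, 59.7, 11.493, -57354]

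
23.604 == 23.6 False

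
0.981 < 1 True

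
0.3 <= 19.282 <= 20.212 True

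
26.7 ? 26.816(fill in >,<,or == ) <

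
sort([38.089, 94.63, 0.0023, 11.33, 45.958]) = [0.0023, 11.33, 38.089, 45.958, 94.63]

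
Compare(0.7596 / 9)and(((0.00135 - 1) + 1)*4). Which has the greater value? (0.7596 / 9)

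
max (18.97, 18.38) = 18.97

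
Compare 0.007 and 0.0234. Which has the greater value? 0.0234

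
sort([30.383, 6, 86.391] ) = [6, 30.383, 86.391]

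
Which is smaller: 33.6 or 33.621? 33.6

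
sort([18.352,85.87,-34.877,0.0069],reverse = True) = [85.87,18.352,0.0069,-34.877]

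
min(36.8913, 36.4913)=36.4913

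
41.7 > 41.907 False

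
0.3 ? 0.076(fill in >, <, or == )>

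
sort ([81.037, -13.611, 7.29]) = [-13.611, 7.29, 81.037]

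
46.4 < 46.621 True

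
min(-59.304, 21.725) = -59.304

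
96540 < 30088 False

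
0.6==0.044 False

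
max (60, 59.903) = 60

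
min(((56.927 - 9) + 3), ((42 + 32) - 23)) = 50.927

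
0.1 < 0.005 False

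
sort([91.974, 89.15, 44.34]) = [44.34, 89.15, 91.974]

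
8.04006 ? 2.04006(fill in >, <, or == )>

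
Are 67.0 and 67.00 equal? Yes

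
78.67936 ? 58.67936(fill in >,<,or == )>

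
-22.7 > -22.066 False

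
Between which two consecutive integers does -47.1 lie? -48 and -47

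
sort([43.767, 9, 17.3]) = [9, 17.3, 43.767]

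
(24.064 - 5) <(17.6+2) True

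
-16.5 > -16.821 True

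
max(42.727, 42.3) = 42.727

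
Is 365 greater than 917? No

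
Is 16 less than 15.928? No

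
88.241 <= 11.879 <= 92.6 False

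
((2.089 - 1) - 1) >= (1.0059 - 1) True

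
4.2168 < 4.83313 True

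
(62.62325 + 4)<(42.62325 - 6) False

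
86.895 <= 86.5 False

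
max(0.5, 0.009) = 0.5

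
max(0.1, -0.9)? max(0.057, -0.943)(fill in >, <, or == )>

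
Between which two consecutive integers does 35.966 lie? 35 and 36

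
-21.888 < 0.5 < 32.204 True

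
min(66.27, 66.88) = 66.27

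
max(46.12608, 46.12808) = 46.12808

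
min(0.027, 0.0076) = 0.0076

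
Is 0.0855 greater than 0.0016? Yes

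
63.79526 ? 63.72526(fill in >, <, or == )>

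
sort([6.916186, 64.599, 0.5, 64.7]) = [0.5, 6.916186, 64.599, 64.7]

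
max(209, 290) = 290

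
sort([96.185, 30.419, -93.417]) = [-93.417, 30.419, 96.185]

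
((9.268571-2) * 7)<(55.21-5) False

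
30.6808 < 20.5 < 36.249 False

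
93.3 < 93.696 True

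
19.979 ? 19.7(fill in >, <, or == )>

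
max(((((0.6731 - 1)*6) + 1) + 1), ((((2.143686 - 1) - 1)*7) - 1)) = 0.0386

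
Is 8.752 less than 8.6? No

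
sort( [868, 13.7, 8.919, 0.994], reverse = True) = [868, 13.7, 8.919, 0.994]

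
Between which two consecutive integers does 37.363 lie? 37 and 38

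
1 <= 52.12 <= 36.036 False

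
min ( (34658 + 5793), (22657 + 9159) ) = 31816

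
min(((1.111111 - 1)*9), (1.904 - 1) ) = 0.904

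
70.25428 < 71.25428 True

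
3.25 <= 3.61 True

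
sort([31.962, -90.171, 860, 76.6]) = [-90.171, 31.962, 76.6, 860]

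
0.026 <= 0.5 True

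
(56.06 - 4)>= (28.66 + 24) False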